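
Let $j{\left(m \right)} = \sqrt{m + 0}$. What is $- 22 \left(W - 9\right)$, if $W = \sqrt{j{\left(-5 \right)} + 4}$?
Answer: $198 - 22 \sqrt{4 + i \sqrt{5}} \approx 152.43 - 11.874 i$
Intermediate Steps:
$j{\left(m \right)} = \sqrt{m}$
$W = \sqrt{4 + i \sqrt{5}}$ ($W = \sqrt{\sqrt{-5} + 4} = \sqrt{i \sqrt{5} + 4} = \sqrt{4 + i \sqrt{5}} \approx 2.0715 + 0.53971 i$)
$- 22 \left(W - 9\right) = - 22 \left(\sqrt{4 + i \sqrt{5}} - 9\right) = - 22 \left(-9 + \sqrt{4 + i \sqrt{5}}\right) = 198 - 22 \sqrt{4 + i \sqrt{5}}$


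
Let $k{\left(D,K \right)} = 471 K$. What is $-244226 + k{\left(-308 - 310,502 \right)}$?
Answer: $-7784$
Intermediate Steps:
$-244226 + k{\left(-308 - 310,502 \right)} = -244226 + 471 \cdot 502 = -244226 + 236442 = -7784$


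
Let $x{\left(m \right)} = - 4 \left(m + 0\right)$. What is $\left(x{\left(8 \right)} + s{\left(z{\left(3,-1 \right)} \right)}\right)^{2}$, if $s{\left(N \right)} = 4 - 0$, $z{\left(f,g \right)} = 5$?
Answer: $784$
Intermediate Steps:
$x{\left(m \right)} = - 4 m$
$s{\left(N \right)} = 4$ ($s{\left(N \right)} = 4 + 0 = 4$)
$\left(x{\left(8 \right)} + s{\left(z{\left(3,-1 \right)} \right)}\right)^{2} = \left(\left(-4\right) 8 + 4\right)^{2} = \left(-32 + 4\right)^{2} = \left(-28\right)^{2} = 784$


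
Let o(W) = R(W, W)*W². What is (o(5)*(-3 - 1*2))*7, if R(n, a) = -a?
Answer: 4375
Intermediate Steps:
o(W) = -W³ (o(W) = (-W)*W² = -W³)
(o(5)*(-3 - 1*2))*7 = ((-1*5³)*(-3 - 1*2))*7 = ((-1*125)*(-3 - 2))*7 = -125*(-5)*7 = 625*7 = 4375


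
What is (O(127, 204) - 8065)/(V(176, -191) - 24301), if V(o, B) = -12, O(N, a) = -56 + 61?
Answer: 8060/24313 ≈ 0.33151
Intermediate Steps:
O(N, a) = 5
(O(127, 204) - 8065)/(V(176, -191) - 24301) = (5 - 8065)/(-12 - 24301) = -8060/(-24313) = -8060*(-1/24313) = 8060/24313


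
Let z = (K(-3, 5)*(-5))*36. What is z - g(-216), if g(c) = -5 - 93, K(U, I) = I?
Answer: -802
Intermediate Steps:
g(c) = -98
z = -900 (z = (5*(-5))*36 = -25*36 = -900)
z - g(-216) = -900 - 1*(-98) = -900 + 98 = -802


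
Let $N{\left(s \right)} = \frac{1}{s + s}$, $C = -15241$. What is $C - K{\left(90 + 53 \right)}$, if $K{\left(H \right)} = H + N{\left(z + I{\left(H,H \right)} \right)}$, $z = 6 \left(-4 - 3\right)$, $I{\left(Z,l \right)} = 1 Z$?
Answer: $- \frac{3107569}{202} \approx -15384.0$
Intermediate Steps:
$I{\left(Z,l \right)} = Z$
$z = -42$ ($z = 6 \left(-7\right) = -42$)
$N{\left(s \right)} = \frac{1}{2 s}$
$K{\left(H \right)} = H + \frac{1}{2 \left(-42 + H\right)}$
$C - K{\left(90 + 53 \right)} = -15241 - \frac{\frac{1}{2} + \left(90 + 53\right) \left(-42 + \left(90 + 53\right)\right)}{-42 + \left(90 + 53\right)} = -15241 - \frac{\frac{1}{2} + 143 \left(-42 + 143\right)}{-42 + 143} = -15241 - \frac{\frac{1}{2} + 143 \cdot 101}{101} = -15241 - \frac{\frac{1}{2} + 14443}{101} = -15241 - \frac{1}{101} \cdot \frac{28887}{2} = -15241 - \frac{28887}{202} = - \frac{3107569}{202}$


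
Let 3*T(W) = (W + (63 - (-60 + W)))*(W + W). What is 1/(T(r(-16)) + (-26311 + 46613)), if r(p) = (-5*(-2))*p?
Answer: 1/7182 ≈ 0.00013924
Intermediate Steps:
r(p) = 10*p
T(W) = 82*W (T(W) = ((W + (63 - (-60 + W)))*(W + W))/3 = ((W + (63 + (60 - W)))*(2*W))/3 = ((W + (123 - W))*(2*W))/3 = (123*(2*W))/3 = (246*W)/3 = 82*W)
1/(T(r(-16)) + (-26311 + 46613)) = 1/(82*(10*(-16)) + (-26311 + 46613)) = 1/(82*(-160) + 20302) = 1/(-13120 + 20302) = 1/7182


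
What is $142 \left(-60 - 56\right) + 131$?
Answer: $-16341$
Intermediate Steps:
$142 \left(-60 - 56\right) + 131 = 142 \left(-116\right) + 131 = -16472 + 131 = -16341$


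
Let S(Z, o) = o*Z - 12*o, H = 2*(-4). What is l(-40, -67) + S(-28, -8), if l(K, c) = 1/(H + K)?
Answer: 15359/48 ≈ 319.98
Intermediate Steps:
H = -8
l(K, c) = 1/(-8 + K)
S(Z, o) = -12*o + Z*o (S(Z, o) = Z*o - 12*o = -12*o + Z*o)
l(-40, -67) + S(-28, -8) = 1/(-8 - 40) - 8*(-12 - 28) = 1/(-48) - 8*(-40) = -1/48 + 320 = 15359/48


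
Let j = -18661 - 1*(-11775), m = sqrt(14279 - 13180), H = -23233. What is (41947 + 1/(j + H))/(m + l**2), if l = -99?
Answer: 6191299991646/1446593010869 - 631700846*sqrt(1099)/1446593010869 ≈ 4.2654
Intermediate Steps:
m = sqrt(1099) ≈ 33.151
j = -6886 (j = -18661 + 11775 = -6886)
(41947 + 1/(j + H))/(m + l**2) = (41947 + 1/(-6886 - 23233))/(sqrt(1099) + (-99)**2) = (41947 + 1/(-30119))/(sqrt(1099) + 9801) = (41947 - 1/30119)/(9801 + sqrt(1099)) = 1263401692/(30119*(9801 + sqrt(1099)))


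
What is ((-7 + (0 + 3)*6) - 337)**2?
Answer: 106276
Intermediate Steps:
((-7 + (0 + 3)*6) - 337)**2 = ((-7 + 3*6) - 337)**2 = ((-7 + 18) - 337)**2 = (11 - 337)**2 = (-326)**2 = 106276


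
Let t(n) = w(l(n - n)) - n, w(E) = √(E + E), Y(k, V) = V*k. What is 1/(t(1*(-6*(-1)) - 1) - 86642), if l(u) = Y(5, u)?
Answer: -1/86647 ≈ -1.1541e-5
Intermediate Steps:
l(u) = 5*u (l(u) = u*5 = 5*u)
w(E) = √2*√E (w(E) = √(2*E) = √2*√E)
t(n) = -n (t(n) = √2*√(5*(n - n)) - n = √2*√(5*0) - n = √2*√0 - n = √2*0 - n = 0 - n = -n)
1/(t(1*(-6*(-1)) - 1) - 86642) = 1/(-(1*(-6*(-1)) - 1) - 86642) = 1/(-(1*6 - 1) - 86642) = 1/(-(6 - 1) - 86642) = 1/(-1*5 - 86642) = 1/(-5 - 86642) = 1/(-86647) = -1/86647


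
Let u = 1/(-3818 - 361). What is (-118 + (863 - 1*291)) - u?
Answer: 1897267/4179 ≈ 454.00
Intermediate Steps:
u = -1/4179 (u = 1/(-4179) = -1/4179 ≈ -0.00023929)
(-118 + (863 - 1*291)) - u = (-118 + (863 - 1*291)) - 1*(-1/4179) = (-118 + (863 - 291)) + 1/4179 = (-118 + 572) + 1/4179 = 454 + 1/4179 = 1897267/4179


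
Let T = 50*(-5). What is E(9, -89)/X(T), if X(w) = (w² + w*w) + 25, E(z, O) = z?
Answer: 3/41675 ≈ 7.1986e-5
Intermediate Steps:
T = -250
X(w) = 25 + 2*w² (X(w) = (w² + w²) + 25 = 2*w² + 25 = 25 + 2*w²)
E(9, -89)/X(T) = 9/(25 + 2*(-250)²) = 9/(25 + 2*62500) = 9/(25 + 125000) = 9/125025 = 9*(1/125025) = 3/41675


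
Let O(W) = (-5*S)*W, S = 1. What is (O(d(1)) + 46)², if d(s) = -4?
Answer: 4356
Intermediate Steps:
O(W) = -5*W (O(W) = (-5*1)*W = -5*W)
(O(d(1)) + 46)² = (-5*(-4) + 46)² = (20 + 46)² = 66² = 4356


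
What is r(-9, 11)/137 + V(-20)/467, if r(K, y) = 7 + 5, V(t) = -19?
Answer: 3001/63979 ≈ 0.046906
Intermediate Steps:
r(K, y) = 12
r(-9, 11)/137 + V(-20)/467 = 12/137 - 19/467 = 3001/63979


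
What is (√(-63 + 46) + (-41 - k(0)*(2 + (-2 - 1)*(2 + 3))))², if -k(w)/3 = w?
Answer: (41 - I*√17)² ≈ 1664.0 - 338.09*I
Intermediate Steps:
k(w) = -3*w
(√(-63 + 46) + (-41 - k(0)*(2 + (-2 - 1)*(2 + 3))))² = (√(-63 + 46) + (-41 - (-3*0)*(2 + (-2 - 1)*(2 + 3))))² = (√(-17) + (-41 - 0*(2 - 3*5)))² = (I*√17 + (-41 - 0*(2 - 15)))² = (I*√17 + (-41 - 0*(-13)))² = (I*√17 + (-41 - 1*0))² = (I*√17 + (-41 + 0))² = (I*√17 - 41)² = (-41 + I*√17)²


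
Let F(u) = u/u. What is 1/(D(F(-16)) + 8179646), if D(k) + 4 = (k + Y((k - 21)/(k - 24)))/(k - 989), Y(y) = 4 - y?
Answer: 1196/9782851827 ≈ 1.2225e-7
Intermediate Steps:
F(u) = 1
D(k) = -4 + (4 + k - (-21 + k)/(-24 + k))/(-989 + k) (D(k) = -4 + (k + (4 - (k - 21)/(k - 24)))/(k - 989) = -4 + (k + (4 - (-21 + k)/(-24 + k)))/(-989 + k) = -4 + (4 + k - (-21 + k)/(-24 + k))/(-989 + k))
1/(D(F(-16)) + 8179646) = 1/((21 - 1*1 - 3*(-1320 + 1)*(-24 + 1))/((-989 + 1)*(-24 + 1)) + 8179646) = 1/((21 - 1 - 3*(-1319)*(-23))/(-988*(-23)) + 8179646) = 1/(-1/988*(-1/23)*(21 - 1 - 91011) + 8179646) = 1/(-1/988*(-1/23)*(-90991) + 8179646) = 1/(-4789/1196 + 8179646) = 1/(9782851827/1196) = 1196/9782851827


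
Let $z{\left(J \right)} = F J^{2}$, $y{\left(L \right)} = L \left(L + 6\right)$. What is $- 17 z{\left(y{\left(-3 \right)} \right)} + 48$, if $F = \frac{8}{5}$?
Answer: $- \frac{10776}{5} \approx -2155.2$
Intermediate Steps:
$y{\left(L \right)} = L \left(6 + L\right)$
$F = \frac{8}{5}$ ($F = 8 \cdot \frac{1}{5} = \frac{8}{5} \approx 1.6$)
$z{\left(J \right)} = \frac{8 J^{2}}{5}$
$- 17 z{\left(y{\left(-3 \right)} \right)} + 48 = - 17 \frac{8 \left(- 3 \left(6 - 3\right)\right)^{2}}{5} + 48 = - 17 \frac{8 \left(\left(-3\right) 3\right)^{2}}{5} + 48 = - 17 \frac{8 \left(-9\right)^{2}}{5} + 48 = - 17 \cdot \frac{8}{5} \cdot 81 + 48 = \left(-17\right) \frac{648}{5} + 48 = - \frac{11016}{5} + 48 = - \frac{10776}{5}$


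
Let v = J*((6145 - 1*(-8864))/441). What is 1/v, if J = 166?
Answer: 147/830498 ≈ 0.00017700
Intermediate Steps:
v = 830498/147 (v = 166*((6145 - 1*(-8864))/441) = 166*((6145 + 8864)*(1/441)) = 166*(15009*(1/441)) = 166*(5003/147) = 830498/147 ≈ 5649.6)
1/v = 1/(830498/147) = 147/830498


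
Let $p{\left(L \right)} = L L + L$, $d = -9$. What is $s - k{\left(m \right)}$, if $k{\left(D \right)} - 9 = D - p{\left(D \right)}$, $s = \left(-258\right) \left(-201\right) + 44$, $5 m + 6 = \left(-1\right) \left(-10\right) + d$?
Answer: $51894$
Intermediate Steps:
$p{\left(L \right)} = L + L^{2}$ ($p{\left(L \right)} = L^{2} + L = L + L^{2}$)
$m = -1$ ($m = - \frac{6}{5} + \frac{\left(-1\right) \left(-10\right) - 9}{5} = - \frac{6}{5} + \frac{10 - 9}{5} = - \frac{6}{5} + \frac{1}{5} \cdot 1 = - \frac{6}{5} + \frac{1}{5} = -1$)
$s = 51902$ ($s = 51858 + 44 = 51902$)
$k{\left(D \right)} = 9 + D - D \left(1 + D\right)$ ($k{\left(D \right)} = 9 - \left(- D + D \left(1 + D\right)\right) = 9 + D - D \left(1 + D\right)$)
$s - k{\left(m \right)} = 51902 - \left(9 - \left(-1\right)^{2}\right) = 51902 - \left(9 - 1\right) = 51902 - 8 = 51894$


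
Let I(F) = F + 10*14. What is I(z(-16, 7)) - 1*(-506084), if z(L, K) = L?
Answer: 506208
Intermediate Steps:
I(F) = 140 + F (I(F) = F + 140 = 140 + F)
I(z(-16, 7)) - 1*(-506084) = (140 - 16) - 1*(-506084) = 124 + 506084 = 506208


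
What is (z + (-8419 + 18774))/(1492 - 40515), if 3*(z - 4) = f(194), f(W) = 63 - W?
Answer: -30946/117069 ≈ -0.26434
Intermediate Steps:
z = -119/3 (z = 4 + (63 - 1*194)/3 = 4 + (63 - 194)/3 = 4 + (⅓)*(-131) = 4 - 131/3 = -119/3 ≈ -39.667)
(z + (-8419 + 18774))/(1492 - 40515) = (-119/3 + (-8419 + 18774))/(1492 - 40515) = (-119/3 + 10355)/(-39023) = (30946/3)*(-1/39023) = -30946/117069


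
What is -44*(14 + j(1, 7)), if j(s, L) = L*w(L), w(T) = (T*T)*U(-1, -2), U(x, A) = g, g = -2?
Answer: 29568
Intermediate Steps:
U(x, A) = -2
w(T) = -2*T**2 (w(T) = (T*T)*(-2) = T**2*(-2) = -2*T**2)
j(s, L) = -2*L**3 (j(s, L) = L*(-2*L**2) = -2*L**3)
-44*(14 + j(1, 7)) = -44*(14 - 2*7**3) = -44*(14 - 2*343) = -44*(14 - 686) = -44*(-672) = 29568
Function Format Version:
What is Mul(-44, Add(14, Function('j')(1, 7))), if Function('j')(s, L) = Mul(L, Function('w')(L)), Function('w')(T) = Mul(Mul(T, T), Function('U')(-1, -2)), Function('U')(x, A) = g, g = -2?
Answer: 29568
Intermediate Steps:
Function('U')(x, A) = -2
Function('w')(T) = Mul(-2, Pow(T, 2)) (Function('w')(T) = Mul(Mul(T, T), -2) = Mul(Pow(T, 2), -2) = Mul(-2, Pow(T, 2)))
Function('j')(s, L) = Mul(-2, Pow(L, 3)) (Function('j')(s, L) = Mul(L, Mul(-2, Pow(L, 2))) = Mul(-2, Pow(L, 3)))
Mul(-44, Add(14, Function('j')(1, 7))) = Mul(-44, Add(14, Mul(-2, Pow(7, 3)))) = Mul(-44, Add(14, Mul(-2, 343))) = Mul(-44, Add(14, -686)) = Mul(-44, -672) = 29568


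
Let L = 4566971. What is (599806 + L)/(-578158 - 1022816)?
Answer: -1722259/533658 ≈ -3.2273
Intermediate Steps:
(599806 + L)/(-578158 - 1022816) = (599806 + 4566971)/(-578158 - 1022816) = 5166777/(-1600974) = 5166777*(-1/1600974) = -1722259/533658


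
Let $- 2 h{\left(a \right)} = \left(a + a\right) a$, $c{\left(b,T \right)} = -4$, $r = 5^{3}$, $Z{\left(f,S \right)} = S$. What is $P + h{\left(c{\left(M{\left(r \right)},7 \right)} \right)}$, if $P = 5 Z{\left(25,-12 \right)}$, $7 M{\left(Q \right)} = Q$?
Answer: $-76$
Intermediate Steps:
$r = 125$
$M{\left(Q \right)} = \frac{Q}{7}$
$h{\left(a \right)} = - a^{2}$ ($h{\left(a \right)} = - \frac{\left(a + a\right) a}{2} = - \frac{2 a a}{2} = - \frac{2 a^{2}}{2} = - a^{2}$)
$P = -60$ ($P = 5 \left(-12\right) = -60$)
$P + h{\left(c{\left(M{\left(r \right)},7 \right)} \right)} = -60 - \left(-4\right)^{2} = -60 - 16 = -76$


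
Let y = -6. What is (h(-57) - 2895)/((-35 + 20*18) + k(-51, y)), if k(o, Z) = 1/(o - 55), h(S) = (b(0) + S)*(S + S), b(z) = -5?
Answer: 147446/11483 ≈ 12.840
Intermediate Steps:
h(S) = 2*S*(-5 + S) (h(S) = (-5 + S)*(S + S) = (-5 + S)*(2*S) = 2*S*(-5 + S))
k(o, Z) = 1/(-55 + o)
(h(-57) - 2895)/((-35 + 20*18) + k(-51, y)) = (2*(-57)*(-5 - 57) - 2895)/((-35 + 20*18) + 1/(-55 - 51)) = (2*(-57)*(-62) - 2895)/((-35 + 360) + 1/(-106)) = (7068 - 2895)/(325 - 1/106) = 4173/(34449/106) = 4173*(106/34449) = 147446/11483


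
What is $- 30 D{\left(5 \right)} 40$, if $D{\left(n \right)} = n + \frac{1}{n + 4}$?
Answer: $- \frac{18400}{3} \approx -6133.3$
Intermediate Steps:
$D{\left(n \right)} = n + \frac{1}{4 + n}$
$- 30 D{\left(5 \right)} 40 = - 30 \frac{1 + 5^{2} + 4 \cdot 5}{4 + 5} \cdot 40 = - 30 \frac{1 + 25 + 20}{9} \cdot 40 = - 30 \cdot \frac{1}{9} \cdot 46 \cdot 40 = \left(-30\right) \frac{46}{9} \cdot 40 = \left(- \frac{460}{3}\right) 40 = - \frac{18400}{3}$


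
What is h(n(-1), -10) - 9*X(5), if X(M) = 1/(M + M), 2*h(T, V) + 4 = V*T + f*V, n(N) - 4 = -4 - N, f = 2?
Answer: -179/10 ≈ -17.900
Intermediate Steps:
n(N) = -N (n(N) = 4 + (-4 - N) = -N)
h(T, V) = -2 + V + T*V/2 (h(T, V) = -2 + (V*T + 2*V)/2 = -2 + (T*V + 2*V)/2 = -2 + (2*V + T*V)/2 = -2 + (V + T*V/2) = -2 + V + T*V/2)
X(M) = 1/(2*M)
h(n(-1), -10) - 9*X(5) = (-2 - 10 + (1/2)*(-1*(-1))*(-10)) - 9/(2*5) = (-2 - 10 + (1/2)*1*(-10)) - 9/(2*5) = (-2 - 10 - 5) - 9*1/10 = -17 - 9/10 = -179/10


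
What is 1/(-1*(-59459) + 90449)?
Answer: 1/149908 ≈ 6.6708e-6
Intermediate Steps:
1/(-1*(-59459) + 90449) = 1/(59459 + 90449) = 1/149908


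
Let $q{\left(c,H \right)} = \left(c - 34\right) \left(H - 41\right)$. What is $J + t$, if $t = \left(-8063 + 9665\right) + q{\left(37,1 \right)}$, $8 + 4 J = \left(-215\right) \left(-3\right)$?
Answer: $\frac{6565}{4} \approx 1641.3$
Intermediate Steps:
$q{\left(c,H \right)} = \left(-41 + H\right) \left(-34 + c\right)$ ($q{\left(c,H \right)} = \left(-34 + c\right) \left(-41 + H\right) = \left(-41 + H\right) \left(-34 + c\right)$)
$J = \frac{637}{4}$ ($J = -2 + \frac{\left(-215\right) \left(-3\right)}{4} = -2 + \frac{1}{4} \cdot 645 = -2 + \frac{645}{4} = \frac{637}{4} \approx 159.25$)
$t = 1482$ ($t = \left(-8063 + 9665\right) + \left(1394 - 1517 - 34 + 1 \cdot 37\right) = 1602 + \left(1394 - 1517 - 34 + 37\right) = 1602 - 120 = 1482$)
$J + t = \frac{637}{4} + 1482 = \frac{6565}{4}$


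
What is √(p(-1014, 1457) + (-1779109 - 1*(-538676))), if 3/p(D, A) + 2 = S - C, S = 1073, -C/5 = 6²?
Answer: 4*I*√13481103345/417 ≈ 1113.7*I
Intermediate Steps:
C = -180 (C = -5*6² = -5*36 = -180)
p(D, A) = 1/417 (p(D, A) = 3/(-2 + (1073 - 1*(-180))) = 3/(-2 + (1073 + 180)) = 3/(-2 + 1253) = 3/1251 = 3*(1/1251) = 1/417)
√(p(-1014, 1457) + (-1779109 - 1*(-538676))) = √(1/417 + (-1779109 - 1*(-538676))) = √(1/417 + (-1779109 + 538676)) = √(1/417 - 1240433) = √(-517260560/417) = 4*I*√13481103345/417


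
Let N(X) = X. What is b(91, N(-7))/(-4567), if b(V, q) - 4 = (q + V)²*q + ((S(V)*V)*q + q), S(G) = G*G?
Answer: 5324392/4567 ≈ 1165.8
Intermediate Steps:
S(G) = G²
b(V, q) = 4 + q + q*V³ + q*(V + q)² (b(V, q) = 4 + ((q + V)²*q + ((V²*V)*q + q)) = 4 + ((V + q)²*q + (V³*q + q)) = 4 + (q*(V + q)² + (q*V³ + q)) = 4 + (q*(V + q)² + (q + q*V³)) = 4 + (q + q*V³ + q*(V + q)²) = 4 + q + q*V³ + q*(V + q)²)
b(91, N(-7))/(-4567) = (4 - 7 - 7*91³ - 7*(91 - 7)²)/(-4567) = (4 - 7 - 7*753571 - 7*84²)*(-1/4567) = (4 - 7 - 5274997 - 7*7056)*(-1/4567) = (4 - 7 - 5274997 - 49392)*(-1/4567) = -5324392*(-1/4567) = 5324392/4567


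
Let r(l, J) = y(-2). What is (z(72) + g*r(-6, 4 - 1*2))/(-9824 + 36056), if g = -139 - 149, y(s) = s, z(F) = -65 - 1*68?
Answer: 443/26232 ≈ 0.016888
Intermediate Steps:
z(F) = -133 (z(F) = -65 - 68 = -133)
g = -288
r(l, J) = -2
(z(72) + g*r(-6, 4 - 1*2))/(-9824 + 36056) = (-133 - 288*(-2))/(-9824 + 36056) = (-133 + 576)/26232 = 443*(1/26232) = 443/26232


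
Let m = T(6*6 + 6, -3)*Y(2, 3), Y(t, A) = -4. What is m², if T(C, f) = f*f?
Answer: 1296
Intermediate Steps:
T(C, f) = f²
m = -36 (m = (-3)²*(-4) = 9*(-4) = -36)
m² = (-36)² = 1296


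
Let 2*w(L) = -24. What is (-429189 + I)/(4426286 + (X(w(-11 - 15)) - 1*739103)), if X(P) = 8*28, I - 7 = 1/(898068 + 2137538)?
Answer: -1302827454291/11193514813642 ≈ -0.11639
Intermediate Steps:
w(L) = -12 (w(L) = (½)*(-24) = -12)
I = 21249243/3035606 (I = 7 + 1/(898068 + 2137538) = 7 + 1/3035606 = 21249243/3035606 ≈ 7.0000)
X(P) = 224
(-429189 + I)/(4426286 + (X(w(-11 - 15)) - 1*739103)) = (-429189 + 21249243/3035606)/(4426286 + (224 - 1*739103)) = -1302827454291/(3035606*(4426286 + (224 - 739103))) = -1302827454291/(3035606*(4426286 - 738879)) = -1302827454291/3035606/3687407 = -1302827454291/3035606*1/3687407 = -1302827454291/11193514813642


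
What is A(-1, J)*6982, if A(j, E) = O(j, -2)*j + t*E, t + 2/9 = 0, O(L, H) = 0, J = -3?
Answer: 13964/3 ≈ 4654.7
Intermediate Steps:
t = -2/9 (t = -2/9 + 0 = -2/9 ≈ -0.22222)
A(j, E) = -2*E/9 (A(j, E) = 0*j - 2*E/9 = 0 - 2*E/9 = -2*E/9)
A(-1, J)*6982 = -2/9*(-3)*6982 = (⅔)*6982 = 13964/3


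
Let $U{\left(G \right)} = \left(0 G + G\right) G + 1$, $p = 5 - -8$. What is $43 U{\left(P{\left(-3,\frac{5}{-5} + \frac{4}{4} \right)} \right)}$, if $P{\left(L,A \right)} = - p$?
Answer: $7310$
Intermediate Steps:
$p = 13$ ($p = 5 + 8 = 13$)
$P{\left(L,A \right)} = -13$ ($P{\left(L,A \right)} = \left(-1\right) 13 = -13$)
$U{\left(G \right)} = 1 + G^{2}$ ($U{\left(G \right)} = \left(0 + G\right) G + 1 = G G + 1 = G^{2} + 1 = 1 + G^{2}$)
$43 U{\left(P{\left(-3,\frac{5}{-5} + \frac{4}{4} \right)} \right)} = 43 \left(1 + \left(-13\right)^{2}\right) = 43 \left(1 + 169\right) = 43 \cdot 170 = 7310$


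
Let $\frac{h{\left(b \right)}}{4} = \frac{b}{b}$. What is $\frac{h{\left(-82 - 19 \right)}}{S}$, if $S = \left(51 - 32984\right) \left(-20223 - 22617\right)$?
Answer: $\frac{1}{352712430} \approx 2.8352 \cdot 10^{-9}$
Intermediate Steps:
$h{\left(b \right)} = 4$ ($h{\left(b \right)} = 4 \frac{b}{b} = 4 \cdot 1 = 4$)
$S = 1410849720$ ($S = \left(-32933\right) \left(-42840\right) = 1410849720$)
$\frac{h{\left(-82 - 19 \right)}}{S} = \frac{4}{1410849720} = 4 \cdot \frac{1}{1410849720} = \frac{1}{352712430}$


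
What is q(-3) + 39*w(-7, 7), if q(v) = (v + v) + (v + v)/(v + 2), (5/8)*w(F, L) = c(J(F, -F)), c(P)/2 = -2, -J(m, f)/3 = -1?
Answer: -1248/5 ≈ -249.60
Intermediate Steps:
J(m, f) = 3 (J(m, f) = -3*(-1) = 3)
c(P) = -4 (c(P) = 2*(-2) = -4)
w(F, L) = -32/5 (w(F, L) = (8/5)*(-4) = -32/5)
q(v) = 2*v + 2*v/(2 + v) (q(v) = 2*v + (2*v)/(2 + v) = 2*v + 2*v/(2 + v))
q(-3) + 39*w(-7, 7) = 2*(-3)*(3 - 3)/(2 - 3) + 39*(-32/5) = 2*(-3)*0/(-1) - 1248/5 = 2*(-3)*(-1)*0 - 1248/5 = 0 - 1248/5 = -1248/5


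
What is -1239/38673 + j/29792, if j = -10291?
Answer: -144965377/384048672 ≈ -0.37747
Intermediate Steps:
-1239/38673 + j/29792 = -1239/38673 - 10291/29792 = -1239*1/38673 - 10291*1/29792 = -413/12891 - 10291/29792 = -144965377/384048672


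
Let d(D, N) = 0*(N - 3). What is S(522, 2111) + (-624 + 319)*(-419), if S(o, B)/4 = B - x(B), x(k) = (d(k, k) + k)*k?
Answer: -17689045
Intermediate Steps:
d(D, N) = 0 (d(D, N) = 0*(-3 + N) = 0)
x(k) = k² (x(k) = (0 + k)*k = k*k = k²)
S(o, B) = -4*B² + 4*B (S(o, B) = 4*(B - B²) = -4*B² + 4*B)
S(522, 2111) + (-624 + 319)*(-419) = 4*2111*(1 - 1*2111) + (-624 + 319)*(-419) = 4*2111*(1 - 2111) - 305*(-419) = 4*2111*(-2110) + 127795 = -17816840 + 127795 = -17689045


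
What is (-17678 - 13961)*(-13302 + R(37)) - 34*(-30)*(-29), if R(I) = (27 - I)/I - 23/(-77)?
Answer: 1198948939143/2849 ≈ 4.2083e+8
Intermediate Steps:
R(I) = 23/77 + (27 - I)/I (R(I) = (27 - I)/I - 23*(-1/77) = (27 - I)/I + 23/77 = 23/77 + (27 - I)/I)
(-17678 - 13961)*(-13302 + R(37)) - 34*(-30)*(-29) = (-17678 - 13961)*(-13302 + (-54/77 + 27/37)) - 34*(-30)*(-29) = -31639*(-13302 + (-54/77 + 27*(1/37))) + 1020*(-29) = -31639*(-13302 + (-54/77 + 27/37)) - 29580 = -31639*(-13302 + 81/2849) - 29580 = -31639*(-37897317/2849) - 29580 = 1199033212563/2849 - 29580 = 1198948939143/2849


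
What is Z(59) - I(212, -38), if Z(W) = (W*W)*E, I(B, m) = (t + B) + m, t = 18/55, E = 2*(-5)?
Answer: -1924138/55 ≈ -34984.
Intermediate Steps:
E = -10
t = 18/55 (t = 18*(1/55) = 18/55 ≈ 0.32727)
I(B, m) = 18/55 + B + m (I(B, m) = (18/55 + B) + m = 18/55 + B + m)
Z(W) = -10*W**2 (Z(W) = (W*W)*(-10) = W**2*(-10) = -10*W**2)
Z(59) - I(212, -38) = -10*59**2 - (18/55 + 212 - 38) = -10*3481 - 1*9588/55 = -34810 - 9588/55 = -1924138/55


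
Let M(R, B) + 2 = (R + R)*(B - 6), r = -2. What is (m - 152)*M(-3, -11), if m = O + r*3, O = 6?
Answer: -15200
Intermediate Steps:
M(R, B) = -2 + 2*R*(-6 + B) (M(R, B) = -2 + (R + R)*(B - 6) = -2 + (2*R)*(-6 + B) = -2 + 2*R*(-6 + B))
m = 0 (m = 6 - 2*3 = 6 - 6 = 0)
(m - 152)*M(-3, -11) = (0 - 152)*(-2 - 12*(-3) + 2*(-11)*(-3)) = -152*(-2 + 36 + 66) = -152*100 = -15200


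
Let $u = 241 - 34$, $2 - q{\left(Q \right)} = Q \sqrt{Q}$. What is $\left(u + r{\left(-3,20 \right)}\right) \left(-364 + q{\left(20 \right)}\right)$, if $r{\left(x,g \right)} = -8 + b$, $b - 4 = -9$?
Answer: $-70228 - 7760 \sqrt{5} \approx -87580.0$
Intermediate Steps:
$b = -5$ ($b = 4 - 9 = -5$)
$r{\left(x,g \right)} = -13$ ($r{\left(x,g \right)} = -8 - 5 = -13$)
$q{\left(Q \right)} = 2 - Q^{\frac{3}{2}}$ ($q{\left(Q \right)} = 2 - Q \sqrt{Q} = 2 - Q^{\frac{3}{2}}$)
$u = 207$ ($u = 241 - 34 = 207$)
$\left(u + r{\left(-3,20 \right)}\right) \left(-364 + q{\left(20 \right)}\right) = \left(207 - 13\right) \left(-364 + \left(2 - 20^{\frac{3}{2}}\right)\right) = 194 \left(-364 + \left(2 - 40 \sqrt{5}\right)\right) = 194 \left(-362 - 40 \sqrt{5}\right) = -70228 - 7760 \sqrt{5}$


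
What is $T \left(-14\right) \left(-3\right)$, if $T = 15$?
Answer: $630$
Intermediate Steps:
$T \left(-14\right) \left(-3\right) = 15 \left(-14\right) \left(-3\right) = \left(-210\right) \left(-3\right) = 630$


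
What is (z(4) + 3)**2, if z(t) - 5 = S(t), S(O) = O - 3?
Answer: 81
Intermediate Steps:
S(O) = -3 + O
z(t) = 2 + t (z(t) = 5 + (-3 + t) = 2 + t)
(z(4) + 3)**2 = ((2 + 4) + 3)**2 = (6 + 3)**2 = 9**2 = 81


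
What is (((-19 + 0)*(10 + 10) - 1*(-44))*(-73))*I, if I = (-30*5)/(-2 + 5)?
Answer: -1226400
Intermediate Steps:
I = -50 (I = -5*30/3 = -150*⅓ = -50)
(((-19 + 0)*(10 + 10) - 1*(-44))*(-73))*I = (((-19 + 0)*(10 + 10) - 1*(-44))*(-73))*(-50) = ((-19*20 + 44)*(-73))*(-50) = ((-380 + 44)*(-73))*(-50) = -336*(-73)*(-50) = 24528*(-50) = -1226400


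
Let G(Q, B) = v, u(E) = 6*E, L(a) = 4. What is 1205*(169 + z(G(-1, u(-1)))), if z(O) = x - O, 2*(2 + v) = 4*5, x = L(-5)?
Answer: 198825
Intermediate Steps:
x = 4
v = 8 (v = -2 + (4*5)/2 = -2 + (1/2)*20 = -2 + 10 = 8)
G(Q, B) = 8
z(O) = 4 - O
1205*(169 + z(G(-1, u(-1)))) = 1205*(169 + (4 - 1*8)) = 1205*(169 + (4 - 8)) = 1205*(169 - 4) = 1205*165 = 198825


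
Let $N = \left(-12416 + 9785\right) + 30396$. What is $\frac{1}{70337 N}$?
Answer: $\frac{1}{1952906805} \approx 5.1206 \cdot 10^{-10}$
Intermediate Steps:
$N = 27765$ ($N = -2631 + 30396 = 27765$)
$\frac{1}{70337 N} = \frac{1}{70337 \cdot 27765} = \frac{1}{70337} \cdot \frac{1}{27765} = \frac{1}{1952906805}$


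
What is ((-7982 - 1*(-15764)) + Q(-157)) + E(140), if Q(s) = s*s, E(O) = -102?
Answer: 32329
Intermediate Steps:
Q(s) = s²
((-7982 - 1*(-15764)) + Q(-157)) + E(140) = ((-7982 - 1*(-15764)) + (-157)²) - 102 = ((-7982 + 15764) + 24649) - 102 = (7782 + 24649) - 102 = 32431 - 102 = 32329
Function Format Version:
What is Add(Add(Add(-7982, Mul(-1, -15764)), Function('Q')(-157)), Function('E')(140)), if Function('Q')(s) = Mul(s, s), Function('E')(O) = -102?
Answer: 32329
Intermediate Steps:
Function('Q')(s) = Pow(s, 2)
Add(Add(Add(-7982, Mul(-1, -15764)), Function('Q')(-157)), Function('E')(140)) = Add(Add(Add(-7982, Mul(-1, -15764)), Pow(-157, 2)), -102) = Add(Add(Add(-7982, 15764), 24649), -102) = Add(Add(7782, 24649), -102) = Add(32431, -102) = 32329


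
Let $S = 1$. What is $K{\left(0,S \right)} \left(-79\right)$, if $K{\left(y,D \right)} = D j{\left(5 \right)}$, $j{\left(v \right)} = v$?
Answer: $-395$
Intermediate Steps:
$K{\left(y,D \right)} = 5 D$ ($K{\left(y,D \right)} = D 5 = 5 D$)
$K{\left(0,S \right)} \left(-79\right) = 5 \cdot 1 \left(-79\right) = 5 \left(-79\right) = -395$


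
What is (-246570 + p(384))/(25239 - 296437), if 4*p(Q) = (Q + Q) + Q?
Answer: 123141/135599 ≈ 0.90813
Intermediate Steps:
p(Q) = 3*Q/4 (p(Q) = ((Q + Q) + Q)/4 = (2*Q + Q)/4 = (3*Q)/4 = 3*Q/4)
(-246570 + p(384))/(25239 - 296437) = (-246570 + (¾)*384)/(25239 - 296437) = (-246570 + 288)/(-271198) = -246282*(-1/271198) = 123141/135599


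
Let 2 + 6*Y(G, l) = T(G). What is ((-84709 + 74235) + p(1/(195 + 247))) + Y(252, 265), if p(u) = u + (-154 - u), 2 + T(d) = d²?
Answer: -134/3 ≈ -44.667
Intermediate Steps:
T(d) = -2 + d²
Y(G, l) = -⅔ + G²/6 (Y(G, l) = -⅓ + (-2 + G²)/6 = -⅓ + (-⅓ + G²/6) = -⅔ + G²/6)
p(u) = -154
((-84709 + 74235) + p(1/(195 + 247))) + Y(252, 265) = ((-84709 + 74235) - 154) + (-⅔ + (⅙)*252²) = (-10474 - 154) + (-⅔ + (⅙)*63504) = -10628 + (-⅔ + 10584) = -10628 + 31750/3 = -134/3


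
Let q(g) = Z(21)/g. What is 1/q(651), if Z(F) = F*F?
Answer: 31/21 ≈ 1.4762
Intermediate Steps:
Z(F) = F²
q(g) = 441/g (q(g) = 21²/g = 441/g)
1/q(651) = 1/(441/651) = 1/(441*(1/651)) = 1/(21/31) = 31/21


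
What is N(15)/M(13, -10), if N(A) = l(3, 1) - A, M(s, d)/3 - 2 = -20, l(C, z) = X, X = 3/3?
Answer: 7/27 ≈ 0.25926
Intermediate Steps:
X = 1 (X = 3*(⅓) = 1)
l(C, z) = 1
M(s, d) = -54 (M(s, d) = 6 + 3*(-20) = 6 - 60 = -54)
N(A) = 1 - A
N(15)/M(13, -10) = (1 - 1*15)/(-54) = (1 - 15)*(-1/54) = -14*(-1/54) = 7/27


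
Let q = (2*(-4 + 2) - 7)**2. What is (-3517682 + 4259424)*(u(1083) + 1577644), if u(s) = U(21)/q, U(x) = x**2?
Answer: 141595109825830/121 ≈ 1.1702e+12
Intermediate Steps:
q = 121 (q = (2*(-2) - 7)**2 = (-4 - 7)**2 = (-11)**2 = 121)
u(s) = 441/121 (u(s) = 21**2/121 = 441*(1/121) = 441/121)
(-3517682 + 4259424)*(u(1083) + 1577644) = (-3517682 + 4259424)*(441/121 + 1577644) = 741742*(190895365/121) = 141595109825830/121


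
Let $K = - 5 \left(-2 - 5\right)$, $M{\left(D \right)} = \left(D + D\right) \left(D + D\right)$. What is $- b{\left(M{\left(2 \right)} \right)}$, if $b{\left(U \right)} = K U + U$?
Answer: $-576$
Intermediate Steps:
$M{\left(D \right)} = 4 D^{2}$ ($M{\left(D \right)} = 2 D 2 D = 4 D^{2}$)
$K = 35$ ($K = \left(-5\right) \left(-7\right) = 35$)
$b{\left(U \right)} = 36 U$ ($b{\left(U \right)} = 35 U + U = 36 U$)
$- b{\left(M{\left(2 \right)} \right)} = - 36 \cdot 4 \cdot 2^{2} = - 36 \cdot 4 \cdot 4 = - 36 \cdot 16 = \left(-1\right) 576 = -576$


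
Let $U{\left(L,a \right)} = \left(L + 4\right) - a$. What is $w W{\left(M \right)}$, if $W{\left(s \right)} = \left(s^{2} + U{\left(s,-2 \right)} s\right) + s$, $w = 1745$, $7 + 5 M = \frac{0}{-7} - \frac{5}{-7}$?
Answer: $- \frac{2410892}{245} \approx -9840.4$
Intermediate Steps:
$U{\left(L,a \right)} = 4 + L - a$ ($U{\left(L,a \right)} = \left(4 + L\right) - a = 4 + L - a$)
$M = - \frac{44}{35}$ ($M = - \frac{7}{5} + \frac{\frac{0}{-7} - \frac{5}{-7}}{5} = - \frac{7}{5} + \frac{0 \left(- \frac{1}{7}\right) - - \frac{5}{7}}{5} = - \frac{7}{5} + \frac{0 + \frac{5}{7}}{5} = - \frac{7}{5} + \frac{1}{5} \cdot \frac{5}{7} = - \frac{7}{5} + \frac{1}{7} = - \frac{44}{35} \approx -1.2571$)
$W{\left(s \right)} = s + s^{2} + s \left(6 + s\right)$ ($W{\left(s \right)} = \left(s^{2} + \left(4 + s - -2\right) s\right) + s = \left(s^{2} + \left(4 + s + 2\right) s\right) + s = \left(s^{2} + \left(6 + s\right) s\right) + s = \left(s^{2} + s \left(6 + s\right)\right) + s = s + s^{2} + s \left(6 + s\right)$)
$w W{\left(M \right)} = 1745 \left(- \frac{44 \left(7 + 2 \left(- \frac{44}{35}\right)\right)}{35}\right) = 1745 \left(- \frac{44 \left(7 - \frac{88}{35}\right)}{35}\right) = 1745 \left(\left(- \frac{44}{35}\right) \frac{157}{35}\right) = 1745 \left(- \frac{6908}{1225}\right) = - \frac{2410892}{245}$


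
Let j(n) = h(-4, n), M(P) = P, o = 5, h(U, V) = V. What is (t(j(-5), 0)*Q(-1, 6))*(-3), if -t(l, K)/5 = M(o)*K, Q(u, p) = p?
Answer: 0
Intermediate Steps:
j(n) = n
t(l, K) = -25*K
(t(j(-5), 0)*Q(-1, 6))*(-3) = (-25*0*6)*(-3) = (0*6)*(-3) = 0*(-3) = 0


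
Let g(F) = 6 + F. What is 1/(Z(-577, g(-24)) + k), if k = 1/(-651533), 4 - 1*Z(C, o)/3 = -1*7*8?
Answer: 651533/117275939 ≈ 0.0055556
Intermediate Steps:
Z(C, o) = 180 (Z(C, o) = 12 - 3*(-1*7)*8 = 12 - (-21)*8 = 12 - 3*(-56) = 12 + 168 = 180)
k = -1/651533 ≈ -1.5348e-6
1/(Z(-577, g(-24)) + k) = 1/(180 - 1/651533) = 1/(117275939/651533) = 651533/117275939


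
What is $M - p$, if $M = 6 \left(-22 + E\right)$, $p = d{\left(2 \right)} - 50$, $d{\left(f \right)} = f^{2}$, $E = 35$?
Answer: $124$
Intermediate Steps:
$p = -46$ ($p = 2^{2} - 50 = 4 - 50 = -46$)
$M = 78$ ($M = 6 \left(-22 + 35\right) = 6 \cdot 13 = 78$)
$M - p = 78 - -46 = 78 + 46 = 124$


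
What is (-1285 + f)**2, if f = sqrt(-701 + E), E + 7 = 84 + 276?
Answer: 1650877 - 5140*I*sqrt(87) ≈ 1.6509e+6 - 47943.0*I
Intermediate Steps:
E = 353 (E = -7 + (84 + 276) = -7 + 360 = 353)
f = 2*I*sqrt(87) (f = sqrt(-701 + 353) = sqrt(-348) = 2*I*sqrt(87) ≈ 18.655*I)
(-1285 + f)**2 = (-1285 + 2*I*sqrt(87))**2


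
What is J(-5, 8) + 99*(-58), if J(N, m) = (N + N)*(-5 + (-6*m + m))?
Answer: -5292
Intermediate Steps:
J(N, m) = 2*N*(-5 - 5*m) (J(N, m) = (2*N)*(-5 - 5*m) = 2*N*(-5 - 5*m))
J(-5, 8) + 99*(-58) = -10*(-5)*(1 + 8) + 99*(-58) = -10*(-5)*9 - 5742 = 450 - 5742 = -5292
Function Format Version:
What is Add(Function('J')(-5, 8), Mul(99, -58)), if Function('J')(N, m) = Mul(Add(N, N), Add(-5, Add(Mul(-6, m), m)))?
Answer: -5292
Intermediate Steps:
Function('J')(N, m) = Mul(2, N, Add(-5, Mul(-5, m))) (Function('J')(N, m) = Mul(Mul(2, N), Add(-5, Mul(-5, m))) = Mul(2, N, Add(-5, Mul(-5, m))))
Add(Function('J')(-5, 8), Mul(99, -58)) = Add(Mul(-10, -5, Add(1, 8)), Mul(99, -58)) = Add(Mul(-10, -5, 9), -5742) = Add(450, -5742) = -5292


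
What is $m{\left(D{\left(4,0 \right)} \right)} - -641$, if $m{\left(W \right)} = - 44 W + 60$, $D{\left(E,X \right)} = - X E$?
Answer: $701$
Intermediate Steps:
$D{\left(E,X \right)} = - E X$
$m{\left(W \right)} = 60 - 44 W$
$m{\left(D{\left(4,0 \right)} \right)} - -641 = \left(60 - 44 \left(\left(-1\right) 4 \cdot 0\right)\right) - -641 = \left(60 - 0\right) + 641 = \left(60 + 0\right) + 641 = 60 + 641 = 701$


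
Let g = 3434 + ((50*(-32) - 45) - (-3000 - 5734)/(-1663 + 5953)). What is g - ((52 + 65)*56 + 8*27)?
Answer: -970508/195 ≈ -4977.0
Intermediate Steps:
g = 349252/195 (g = 3434 + ((-1600 - 45) - (-8734)/4290) = 3434 + (-1645 - (-8734)/4290) = 3434 + (-1645 - 1*(-397/195)) = 3434 + (-1645 + 397/195) = 3434 - 320378/195 = 349252/195 ≈ 1791.0)
g - ((52 + 65)*56 + 8*27) = 349252/195 - ((52 + 65)*56 + 8*27) = 349252/195 - (117*56 + 216) = 349252/195 - (6552 + 216) = 349252/195 - 1*6768 = 349252/195 - 6768 = -970508/195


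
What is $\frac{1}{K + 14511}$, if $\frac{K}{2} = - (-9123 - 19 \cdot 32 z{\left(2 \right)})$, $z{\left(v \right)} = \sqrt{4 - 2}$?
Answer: $\frac{32757}{1070063737} - \frac{1216 \sqrt{2}}{1070063737} \approx 2.9005 \cdot 10^{-5}$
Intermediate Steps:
$z{\left(v \right)} = \sqrt{2}$
$K = 18246 + 1216 \sqrt{2}$ ($K = 2 \left(- (-9123 - 19 \cdot 32 \sqrt{2})\right) = 2 \left(- (-9123 - 608 \sqrt{2})\right) = 2 \left(9123 + 608 \sqrt{2}\right) = 18246 + 1216 \sqrt{2} \approx 19966.0$)
$\frac{1}{K + 14511} = \frac{1}{\left(18246 + 1216 \sqrt{2}\right) + 14511} = \frac{1}{32757 + 1216 \sqrt{2}}$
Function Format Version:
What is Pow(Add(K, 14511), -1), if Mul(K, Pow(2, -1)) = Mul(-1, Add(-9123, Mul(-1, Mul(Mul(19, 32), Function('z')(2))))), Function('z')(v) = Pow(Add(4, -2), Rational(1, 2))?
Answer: Add(Rational(32757, 1070063737), Mul(Rational(-1216, 1070063737), Pow(2, Rational(1, 2)))) ≈ 2.9005e-5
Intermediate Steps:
Function('z')(v) = Pow(2, Rational(1, 2))
K = Add(18246, Mul(1216, Pow(2, Rational(1, 2)))) (K = Mul(2, Mul(-1, Add(-9123, Mul(-1, Mul(Mul(19, 32), Pow(2, Rational(1, 2))))))) = Mul(2, Mul(-1, Add(-9123, Mul(-1, Mul(608, Pow(2, Rational(1, 2))))))) = Mul(2, Mul(-1, Add(-9123, Mul(-608, Pow(2, Rational(1, 2)))))) = Mul(2, Add(9123, Mul(608, Pow(2, Rational(1, 2))))) = Add(18246, Mul(1216, Pow(2, Rational(1, 2)))) ≈ 19966.)
Pow(Add(K, 14511), -1) = Pow(Add(Add(18246, Mul(1216, Pow(2, Rational(1, 2)))), 14511), -1) = Pow(Add(32757, Mul(1216, Pow(2, Rational(1, 2)))), -1)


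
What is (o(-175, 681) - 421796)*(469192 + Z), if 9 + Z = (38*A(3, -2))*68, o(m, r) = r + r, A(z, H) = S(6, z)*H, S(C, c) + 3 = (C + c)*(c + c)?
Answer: -86447536910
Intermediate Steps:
S(C, c) = -3 + 2*c*(C + c) (S(C, c) = -3 + (C + c)*(c + c) = -3 + (C + c)*(2*c) = -3 + 2*c*(C + c))
A(z, H) = H*(-3 + 2*z² + 12*z) (A(z, H) = (-3 + 2*z² + 2*6*z)*H = (-3 + 2*z² + 12*z)*H = H*(-3 + 2*z² + 12*z))
o(m, r) = 2*r
Z = -263577 (Z = -9 + (38*(-2*(-3 + 2*3² + 12*3)))*68 = -9 + (38*(-2*(-3 + 2*9 + 36)))*68 = -9 + (38*(-2*(-3 + 18 + 36)))*68 = -9 + (38*(-2*51))*68 = -9 + (38*(-102))*68 = -9 - 3876*68 = -9 - 263568 = -263577)
(o(-175, 681) - 421796)*(469192 + Z) = (2*681 - 421796)*(469192 - 263577) = (1362 - 421796)*205615 = -420434*205615 = -86447536910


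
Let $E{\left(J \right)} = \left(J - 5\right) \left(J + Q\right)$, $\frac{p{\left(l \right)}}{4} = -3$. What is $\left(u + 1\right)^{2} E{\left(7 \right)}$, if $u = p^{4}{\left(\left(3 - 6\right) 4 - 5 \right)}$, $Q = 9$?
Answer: $13760741408$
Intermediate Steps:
$p{\left(l \right)} = -12$ ($p{\left(l \right)} = 4 \left(-3\right) = -12$)
$E{\left(J \right)} = \left(-5 + J\right) \left(9 + J\right)$ ($E{\left(J \right)} = \left(J - 5\right) \left(J + 9\right) = \left(-5 + J\right) \left(9 + J\right)$)
$u = 20736$ ($u = \left(-12\right)^{4} = 20736$)
$\left(u + 1\right)^{2} E{\left(7 \right)} = \left(20736 + 1\right)^{2} \left(-45 + 7^{2} + 4 \cdot 7\right) = 20737^{2} \left(-45 + 49 + 28\right) = 430023169 \cdot 32 = 13760741408$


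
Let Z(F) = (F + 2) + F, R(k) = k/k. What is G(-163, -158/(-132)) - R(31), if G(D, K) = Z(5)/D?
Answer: -175/163 ≈ -1.0736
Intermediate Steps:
R(k) = 1
Z(F) = 2 + 2*F (Z(F) = (2 + F) + F = 2 + 2*F)
G(D, K) = 12/D (G(D, K) = (2 + 2*5)/D = (2 + 10)/D = 12/D)
G(-163, -158/(-132)) - R(31) = 12/(-163) - 1*1 = 12*(-1/163) - 1 = -12/163 - 1 = -175/163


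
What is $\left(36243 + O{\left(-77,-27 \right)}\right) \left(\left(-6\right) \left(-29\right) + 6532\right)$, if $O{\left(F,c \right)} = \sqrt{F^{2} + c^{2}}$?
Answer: $243045558 + 6706 \sqrt{6658} \approx 2.4359 \cdot 10^{8}$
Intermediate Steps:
$\left(36243 + O{\left(-77,-27 \right)}\right) \left(\left(-6\right) \left(-29\right) + 6532\right) = \left(36243 + \sqrt{\left(-77\right)^{2} + \left(-27\right)^{2}}\right) \left(\left(-6\right) \left(-29\right) + 6532\right) = \left(36243 + \sqrt{5929 + 729}\right) \left(174 + 6532\right) = \left(36243 + \sqrt{6658}\right) 6706 = 243045558 + 6706 \sqrt{6658}$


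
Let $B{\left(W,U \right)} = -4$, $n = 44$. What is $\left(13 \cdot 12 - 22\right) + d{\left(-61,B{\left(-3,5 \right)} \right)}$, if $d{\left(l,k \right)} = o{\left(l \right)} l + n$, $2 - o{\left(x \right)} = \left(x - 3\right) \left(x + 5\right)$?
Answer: $218680$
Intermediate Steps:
$o{\left(x \right)} = 2 - \left(-3 + x\right) \left(5 + x\right)$ ($o{\left(x \right)} = 2 - \left(x - 3\right) \left(x + 5\right) = 2 - \left(-3 + x\right) \left(5 + x\right)$)
$d{\left(l,k \right)} = 44 + l \left(17 - l^{2} - 2 l\right)$ ($d{\left(l,k \right)} = \left(17 - l^{2} - 2 l\right) l + 44 = l \left(17 - l^{2} - 2 l\right) + 44 = 44 + l \left(17 - l^{2} - 2 l\right)$)
$\left(13 \cdot 12 - 22\right) + d{\left(-61,B{\left(-3,5 \right)} \right)} = \left(13 \cdot 12 - 22\right) - \left(-44 - 61 \left(-17 + \left(-61\right)^{2} + 2 \left(-61\right)\right)\right) = \left(156 - 22\right) - \left(-44 - 61 \left(-17 + 3721 - 122\right)\right) = 134 - \left(-44 - 218502\right) = 134 + \left(44 + 218502\right) = 134 + 218546 = 218680$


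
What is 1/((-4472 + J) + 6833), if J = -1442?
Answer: 1/919 ≈ 0.0010881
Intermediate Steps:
1/((-4472 + J) + 6833) = 1/((-4472 - 1442) + 6833) = 1/(-5914 + 6833) = 1/919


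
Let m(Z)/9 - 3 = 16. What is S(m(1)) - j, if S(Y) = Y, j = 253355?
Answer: -253184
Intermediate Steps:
m(Z) = 171 (m(Z) = 27 + 9*16 = 27 + 144 = 171)
S(m(1)) - j = 171 - 1*253355 = 171 - 253355 = -253184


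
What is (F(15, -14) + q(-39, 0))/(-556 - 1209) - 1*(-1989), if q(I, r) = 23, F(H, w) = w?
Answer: 3510576/1765 ≈ 1989.0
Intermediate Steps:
(F(15, -14) + q(-39, 0))/(-556 - 1209) - 1*(-1989) = (-14 + 23)/(-556 - 1209) - 1*(-1989) = 9/(-1765) + 1989 = 9*(-1/1765) + 1989 = -9/1765 + 1989 = 3510576/1765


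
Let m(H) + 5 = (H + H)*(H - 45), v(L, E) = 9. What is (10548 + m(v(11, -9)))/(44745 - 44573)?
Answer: 9895/172 ≈ 57.529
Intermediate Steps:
m(H) = -5 + 2*H*(-45 + H) (m(H) = -5 + (H + H)*(H - 45) = -5 + (2*H)*(-45 + H) = -5 + 2*H*(-45 + H))
(10548 + m(v(11, -9)))/(44745 - 44573) = (10548 + (-5 - 90*9 + 2*9²))/(44745 - 44573) = (10548 + (-5 - 810 + 2*81))/172 = (10548 + (-5 - 810 + 162))*(1/172) = (10548 - 653)*(1/172) = 9895*(1/172) = 9895/172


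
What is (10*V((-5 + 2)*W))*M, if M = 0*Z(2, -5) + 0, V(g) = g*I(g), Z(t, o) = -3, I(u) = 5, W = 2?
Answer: 0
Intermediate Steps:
V(g) = 5*g (V(g) = g*5 = 5*g)
M = 0 (M = 0*(-3) + 0 = 0 + 0 = 0)
(10*V((-5 + 2)*W))*M = (10*(5*((-5 + 2)*2)))*0 = (10*(5*(-3*2)))*0 = (10*(5*(-6)))*0 = (10*(-30))*0 = -300*0 = 0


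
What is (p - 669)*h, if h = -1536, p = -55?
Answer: 1112064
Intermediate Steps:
(p - 669)*h = (-55 - 669)*(-1536) = -724*(-1536) = 1112064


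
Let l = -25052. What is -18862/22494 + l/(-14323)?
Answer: 146679631/161090781 ≈ 0.91054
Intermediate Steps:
-18862/22494 + l/(-14323) = -18862/22494 - 25052/(-14323) = -18862*1/22494 - 25052*(-1/14323) = -9431/11247 + 25052/14323 = 146679631/161090781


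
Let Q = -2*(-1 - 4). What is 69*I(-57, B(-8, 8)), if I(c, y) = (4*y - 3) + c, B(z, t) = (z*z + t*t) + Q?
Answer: 33948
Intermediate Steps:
Q = 10 (Q = -2*(-5) = 10)
B(z, t) = 10 + t² + z² (B(z, t) = (z*z + t*t) + 10 = (z² + t²) + 10 = (t² + z²) + 10 = 10 + t² + z²)
I(c, y) = -3 + c + 4*y (I(c, y) = (-3 + 4*y) + c = -3 + c + 4*y)
69*I(-57, B(-8, 8)) = 69*(-3 - 57 + 4*(10 + 8² + (-8)²)) = 69*(-3 - 57 + 4*(10 + 64 + 64)) = 69*(-3 - 57 + 4*138) = 69*(-3 - 57 + 552) = 69*492 = 33948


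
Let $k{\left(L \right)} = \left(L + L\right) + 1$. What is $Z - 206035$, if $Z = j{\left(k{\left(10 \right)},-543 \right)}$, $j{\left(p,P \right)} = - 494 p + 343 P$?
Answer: $-402658$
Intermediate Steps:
$k{\left(L \right)} = 1 + 2 L$ ($k{\left(L \right)} = 2 L + 1 = 1 + 2 L$)
$Z = -196623$ ($Z = - 494 \left(1 + 2 \cdot 10\right) + 343 \left(-543\right) = - 494 \left(1 + 20\right) - 186249 = \left(-494\right) 21 - 186249 = -10374 - 186249 = -196623$)
$Z - 206035 = -196623 - 206035 = -402658$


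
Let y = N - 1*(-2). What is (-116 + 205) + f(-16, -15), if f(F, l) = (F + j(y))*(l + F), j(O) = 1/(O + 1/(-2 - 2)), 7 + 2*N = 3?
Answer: 709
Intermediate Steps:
N = -2 (N = -7/2 + (½)*3 = -7/2 + 3/2 = -2)
y = 0 (y = -2 - 1*(-2) = -2 + 2 = 0)
j(O) = 1/(-¼ + O) (j(O) = 1/(O + 1/(-4)) = 1/(O - ¼) = 1/(-¼ + O))
f(F, l) = (-4 + F)*(F + l) (f(F, l) = (F + 4/(-1 + 4*0))*(l + F) = (F + 4/(-1 + 0))*(F + l) = (F + 4/(-1))*(F + l) = (F + 4*(-1))*(F + l) = (F - 4)*(F + l) = (-4 + F)*(F + l))
(-116 + 205) + f(-16, -15) = (-116 + 205) + ((-16)² - 4*(-16) - 4*(-15) - 16*(-15)) = 89 + (256 + 64 + 60 + 240) = 89 + 620 = 709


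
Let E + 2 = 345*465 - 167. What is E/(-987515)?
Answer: -512/3155 ≈ -0.16228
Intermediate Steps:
E = 160256 (E = -2 + (345*465 - 167) = -2 + (160425 - 167) = -2 + 160258 = 160256)
E/(-987515) = 160256/(-987515) = 160256*(-1/987515) = -512/3155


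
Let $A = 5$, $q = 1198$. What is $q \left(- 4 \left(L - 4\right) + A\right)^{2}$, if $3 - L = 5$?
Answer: $1007518$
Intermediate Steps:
$L = -2$ ($L = 3 - 5 = -2$)
$q \left(- 4 \left(L - 4\right) + A\right)^{2} = 1198 \left(- 4 \left(-2 - 4\right) + 5\right)^{2} = 1198 \left(\left(-4\right) \left(-6\right) + 5\right)^{2} = 1198 \left(24 + 5\right)^{2} = 1198 \cdot 29^{2} = 1198 \cdot 841 = 1007518$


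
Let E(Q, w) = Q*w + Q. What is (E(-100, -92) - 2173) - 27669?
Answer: -20742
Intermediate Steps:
E(Q, w) = Q + Q*w
(E(-100, -92) - 2173) - 27669 = (-100*(1 - 92) - 2173) - 27669 = (-100*(-91) - 2173) - 27669 = (9100 - 2173) - 27669 = 6927 - 27669 = -20742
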